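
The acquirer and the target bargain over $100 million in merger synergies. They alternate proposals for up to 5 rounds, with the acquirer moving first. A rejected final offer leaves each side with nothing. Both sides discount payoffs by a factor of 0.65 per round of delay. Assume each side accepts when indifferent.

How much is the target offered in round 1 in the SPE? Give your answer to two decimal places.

Solve by backward induction from round 5.
Round 5 (the acquirer proposes): the target will accept anything ≥ 0, so the acquirer offers 0 and keeps 100.
Round 4 (the target proposes): the acquirer can get 100 next round, worth 0.65 × 100 = 65 now. The target offers 65 and keeps 100 − 65 = 35.
Round 3 (the acquirer proposes): the target can get 35 next round, worth 0.65 × 35 = 22.75 now. The acquirer offers 22.75 and keeps 100 − 22.75 = 77.25.
Round 2 (the target proposes): the acquirer can get 77.25 next round, worth 0.65 × 77.25 = 50.2125 now; the target offers that and keeps 49.7875.
Round 1 (the acquirer proposes): the target can get 49.7875 next round, worth 0.65 × 49.7875 = 32.361875 now, so the acquirer offers 32.361875, keeping 67.638125.

32.36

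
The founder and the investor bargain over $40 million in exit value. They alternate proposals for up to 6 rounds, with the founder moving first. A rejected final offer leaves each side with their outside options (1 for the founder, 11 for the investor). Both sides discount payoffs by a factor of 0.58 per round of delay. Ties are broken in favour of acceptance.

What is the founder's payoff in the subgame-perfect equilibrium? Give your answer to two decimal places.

24.42

Round 6 (the investor proposes): the founder gets 1 if talks fail, so the investor offers 1 and keeps 39.
Round 5 (the founder proposes): the investor can get 39 next round, worth 0.58 × 39 = 22.62 now; the founder offers that and keeps 17.38.
Round 4 (the investor proposes): the founder can get 17.38 next round, worth 0.58 × 17.38 = 10.0804 now. The investor offers 10.0804 and keeps 40 − 10.0804 = 29.9196.
Round 3 (the founder proposes): the investor can get 29.9196 next round, worth 0.58 × 29.9196 = 17.353368 now, so the founder offers 17.353368, keeping 22.646632.
Round 2 (the investor proposes): the founder can get 22.646632 next round, worth 0.58 × 22.646632 = 13.13504656 now; the investor offers that and keeps 26.86495344.
Round 1 (the founder proposes): the investor can get 26.86495344 next round, worth 0.58 × 26.86495344 = 15.5816729952 now; the founder offers that and keeps 24.4183270048.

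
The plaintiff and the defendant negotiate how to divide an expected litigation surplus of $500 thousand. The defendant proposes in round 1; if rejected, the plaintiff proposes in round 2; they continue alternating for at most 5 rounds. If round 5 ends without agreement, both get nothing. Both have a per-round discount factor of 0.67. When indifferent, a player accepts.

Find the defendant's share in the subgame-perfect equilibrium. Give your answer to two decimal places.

Round 5 (the defendant proposes): the plaintiff will accept anything ≥ 0, so the defendant offers 0 and keeps 500.
Round 4 (the plaintiff proposes): the defendant can get 500 next round, worth 0.67 × 500 = 335 now. The plaintiff offers 335 and keeps 500 − 335 = 165.
Round 3 (the defendant proposes): the plaintiff can get 165 next round, worth 0.67 × 165 = 110.55 now, so the defendant offers 110.55, keeping 389.45.
Round 2 (the plaintiff proposes): the defendant can get 389.45 next round, worth 0.67 × 389.45 = 260.9315 now, so the plaintiff offers 260.9315, keeping 239.0685.
Round 1 (the defendant proposes): the plaintiff can get 239.0685 next round, worth 0.67 × 239.0685 = 160.175895 now. The defendant offers 160.175895 and keeps 500 − 160.175895 = 339.824105.

339.82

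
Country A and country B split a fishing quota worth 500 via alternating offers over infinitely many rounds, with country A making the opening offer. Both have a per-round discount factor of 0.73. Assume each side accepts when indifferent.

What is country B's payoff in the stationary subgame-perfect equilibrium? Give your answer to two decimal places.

Let x be country A's share when country A proposes and y be country B's share when country B proposes.
Country B accepts iff offered ≥ 0.73·y, so x = 500 − 0.73y. Symmetrically y = 500 − 0.73x.
Substituting: x = 500 − 0.73(500 − 0.73x), giving x(1 − 0.73·0.73) = 500(1 − 0.73).
So x = 500 × 0.27 / 0.4671 ≈ 289.0173, and country B receives 500 − x ≈ 210.9827.

210.98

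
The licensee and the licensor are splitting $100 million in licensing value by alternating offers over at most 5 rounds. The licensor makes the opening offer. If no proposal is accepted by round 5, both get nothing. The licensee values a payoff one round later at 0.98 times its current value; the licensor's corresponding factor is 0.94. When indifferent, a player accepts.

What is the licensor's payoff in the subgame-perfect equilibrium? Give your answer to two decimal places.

88.70

Round 5 (the licensor proposes): the licensee will accept anything ≥ 0, so the licensor offers 0 and keeps 100.
Round 4 (the licensee proposes): the licensor can get 100 next round, worth 0.94 × 100 = 94 now, so the licensee offers 94, keeping 6.
Round 3 (the licensor proposes): the licensee can get 6 next round, worth 0.98 × 6 = 5.88 now, so the licensor offers 5.88, keeping 94.12.
Round 2 (the licensee proposes): the licensor can get 94.12 next round, worth 0.94 × 94.12 = 88.4728 now, so the licensee offers 88.4728, keeping 11.5272.
Round 1 (the licensor proposes): the licensee can get 11.5272 next round, worth 0.98 × 11.5272 = 11.296656 now, so the licensor offers 11.296656, keeping 88.703344.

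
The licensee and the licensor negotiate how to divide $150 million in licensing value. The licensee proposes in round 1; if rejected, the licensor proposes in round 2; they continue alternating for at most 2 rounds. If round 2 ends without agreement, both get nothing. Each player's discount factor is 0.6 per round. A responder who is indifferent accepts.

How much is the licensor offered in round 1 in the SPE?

Round 2 (the licensor proposes): the licensee will accept anything ≥ 0, so the licensor offers 0 and keeps 150.
Round 1 (the licensee proposes): the licensor can get 150 next round, worth 0.6 × 150 = 90 now, so the licensee offers 90, keeping 60.

90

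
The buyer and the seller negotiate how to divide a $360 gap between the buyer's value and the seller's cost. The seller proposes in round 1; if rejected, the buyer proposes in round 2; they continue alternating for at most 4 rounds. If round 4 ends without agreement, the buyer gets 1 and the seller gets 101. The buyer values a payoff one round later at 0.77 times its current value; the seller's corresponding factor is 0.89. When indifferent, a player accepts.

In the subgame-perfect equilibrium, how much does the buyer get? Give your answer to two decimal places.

Round 4 (the buyer proposes): the seller gets 101 if talks fail, so the buyer offers 101 and keeps 259.
Round 3 (the seller proposes): the buyer can get 259 next round, worth 0.77 × 259 = 199.43 now. The seller offers 199.43 and keeps 360 − 199.43 = 160.57.
Round 2 (the buyer proposes): the seller can get 160.57 next round, worth 0.89 × 160.57 = 142.9073 now; the buyer offers that and keeps 217.0927.
Round 1 (the seller proposes): the buyer can get 217.0927 next round, worth 0.77 × 217.0927 = 167.161379 now; the seller offers that and keeps 192.838621.

167.16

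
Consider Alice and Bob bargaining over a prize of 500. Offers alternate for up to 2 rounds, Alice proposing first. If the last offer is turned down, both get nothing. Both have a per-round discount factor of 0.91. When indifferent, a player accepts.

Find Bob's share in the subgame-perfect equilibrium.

Round 2 (Bob proposes): Alice will accept anything ≥ 0, so Bob offers 0 and keeps 500.
Round 1 (Alice proposes): Bob can get 500 next round, worth 0.91 × 500 = 455 now; Alice offers that and keeps 45.

455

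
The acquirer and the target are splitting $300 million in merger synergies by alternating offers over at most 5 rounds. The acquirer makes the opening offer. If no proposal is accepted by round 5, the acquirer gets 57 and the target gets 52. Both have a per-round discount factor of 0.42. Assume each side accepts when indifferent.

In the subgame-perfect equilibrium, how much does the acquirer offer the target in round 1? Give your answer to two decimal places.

Round 5 (the acquirer proposes): the target gets 52 if talks fail, so the acquirer offers 52 and keeps 248.
Round 4 (the target proposes): the acquirer can get 248 next round, worth 0.42 × 248 = 104.16 now. The target offers 104.16 and keeps 300 − 104.16 = 195.84.
Round 3 (the acquirer proposes): the target can get 195.84 next round, worth 0.42 × 195.84 = 82.2528 now, so the acquirer offers 82.2528, keeping 217.7472.
Round 2 (the target proposes): the acquirer can get 217.7472 next round, worth 0.42 × 217.7472 = 91.453824 now. The target offers 91.453824 and keeps 300 − 91.453824 = 208.546176.
Round 1 (the acquirer proposes): the target can get 208.546176 next round, worth 0.42 × 208.546176 = 87.58939392 now, so the acquirer offers 87.58939392, keeping 212.41060608.

87.59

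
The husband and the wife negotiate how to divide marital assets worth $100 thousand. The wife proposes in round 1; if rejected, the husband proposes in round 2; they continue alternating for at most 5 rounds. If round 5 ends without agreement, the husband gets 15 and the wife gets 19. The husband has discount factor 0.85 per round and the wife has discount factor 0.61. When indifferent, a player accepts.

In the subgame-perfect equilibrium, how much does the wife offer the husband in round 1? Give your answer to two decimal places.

54.37

Round 5 (the wife proposes): the husband gets 15 if talks fail, so the wife offers 15 and keeps 85.
Round 4 (the husband proposes): the wife can get 85 next round, worth 0.61 × 85 = 51.85 now, so the husband offers 51.85, keeping 48.15.
Round 3 (the wife proposes): the husband can get 48.15 next round, worth 0.85 × 48.15 = 40.9275 now. The wife offers 40.9275 and keeps 100 − 40.9275 = 59.0725.
Round 2 (the husband proposes): the wife can get 59.0725 next round, worth 0.61 × 59.0725 = 36.034225 now; the husband offers that and keeps 63.965775.
Round 1 (the wife proposes): the husband can get 63.965775 next round, worth 0.85 × 63.965775 = 54.37090875 now. The wife offers 54.37090875 and keeps 100 − 54.37090875 = 45.62909125.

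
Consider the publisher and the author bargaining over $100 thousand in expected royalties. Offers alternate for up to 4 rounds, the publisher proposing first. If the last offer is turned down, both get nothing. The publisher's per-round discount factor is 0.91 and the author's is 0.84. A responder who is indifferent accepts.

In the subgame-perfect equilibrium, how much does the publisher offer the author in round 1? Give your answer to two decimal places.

Work backward from the last round.
Round 4 (the author proposes): rejection yields 0 for the publisher; the author offers 0 and keeps 100.
Round 3 (the publisher proposes): the author can get 100 next round, worth 0.84 × 100 = 84 now, so the publisher offers 84, keeping 16.
Round 2 (the author proposes): the publisher can get 16 next round, worth 0.91 × 16 = 14.56 now. The author offers 14.56 and keeps 100 − 14.56 = 85.44.
Round 1 (the publisher proposes): the author can get 85.44 next round, worth 0.84 × 85.44 = 71.7696 now; the publisher offers that and keeps 28.2304.

71.77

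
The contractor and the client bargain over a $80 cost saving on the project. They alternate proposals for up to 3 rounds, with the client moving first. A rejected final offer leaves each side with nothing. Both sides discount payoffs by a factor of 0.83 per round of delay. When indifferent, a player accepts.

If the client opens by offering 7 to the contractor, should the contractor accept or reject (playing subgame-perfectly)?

Round 3 (the client proposes): the contractor will accept anything ≥ 0, so the client offers 0 and keeps 80.
Round 2 (the contractor proposes): the client can get 80 next round, worth 0.83 × 80 = 66.4 now. The contractor offers 66.4 and keeps 80 − 66.4 = 13.6.
So by rejecting in round 1, the contractor gets 13.6 next round, worth 0.83 × 13.6 = 11.288 now.
Offer 7 < 11.288, so the contractor rejects.

Reject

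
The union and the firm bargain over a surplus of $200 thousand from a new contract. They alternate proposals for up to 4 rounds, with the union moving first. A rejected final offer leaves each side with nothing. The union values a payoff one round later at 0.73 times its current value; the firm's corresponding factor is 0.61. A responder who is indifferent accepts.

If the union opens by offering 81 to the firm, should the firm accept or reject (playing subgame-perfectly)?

Reject

Round 4 (the firm proposes): rejection yields 0 for the union; the firm offers 0 and keeps 200.
Round 3 (the union proposes): the firm can get 200 next round, worth 0.61 × 200 = 122 now. The union offers 122 and keeps 200 − 122 = 78.
Round 2 (the firm proposes): the union can get 78 next round, worth 0.73 × 78 = 56.94 now; the firm offers that and keeps 143.06.
So by rejecting in round 1, the firm gets 143.06 next round, worth 0.61 × 143.06 = 87.2666 now.
Offer 81 < 87.2666, so the firm rejects.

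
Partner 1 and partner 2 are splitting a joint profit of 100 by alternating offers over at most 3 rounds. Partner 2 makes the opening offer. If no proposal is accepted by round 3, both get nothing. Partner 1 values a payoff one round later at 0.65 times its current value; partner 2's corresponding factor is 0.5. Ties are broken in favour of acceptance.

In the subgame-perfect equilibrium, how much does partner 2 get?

Round 3 (partner 2 proposes): rejection yields 0 for partner 1; partner 2 offers 0 and keeps 100.
Round 2 (partner 1 proposes): partner 2 can get 100 next round, worth 0.5 × 100 = 50 now, so partner 1 offers 50, keeping 50.
Round 1 (partner 2 proposes): partner 1 can get 50 next round, worth 0.65 × 50 = 32.5 now. Partner 2 offers 32.5 and keeps 100 − 32.5 = 67.5.

67.5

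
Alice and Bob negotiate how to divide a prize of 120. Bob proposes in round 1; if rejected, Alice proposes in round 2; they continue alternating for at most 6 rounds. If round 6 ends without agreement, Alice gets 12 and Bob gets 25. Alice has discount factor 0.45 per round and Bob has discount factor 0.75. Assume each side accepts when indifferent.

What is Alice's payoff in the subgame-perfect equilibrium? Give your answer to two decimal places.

22.93

Round 6 (Alice proposes): Bob gets 25 if talks fail, so Alice offers 25 and keeps 95.
Round 5 (Bob proposes): Alice can get 95 next round, worth 0.45 × 95 = 42.75 now, so Bob offers 42.75, keeping 77.25.
Round 4 (Alice proposes): Bob can get 77.25 next round, worth 0.75 × 77.25 = 57.9375 now; Alice offers that and keeps 62.0625.
Round 3 (Bob proposes): Alice can get 62.0625 next round, worth 0.45 × 62.0625 = 27.928125 now; Bob offers that and keeps 92.071875.
Round 2 (Alice proposes): Bob can get 92.071875 next round, worth 0.75 × 92.071875 = 69.05390625 now; Alice offers that and keeps 50.94609375.
Round 1 (Bob proposes): Alice can get 50.94609375 next round, worth 0.45 × 50.94609375 = 22.9257421875 now; Bob offers that and keeps 97.0742578125.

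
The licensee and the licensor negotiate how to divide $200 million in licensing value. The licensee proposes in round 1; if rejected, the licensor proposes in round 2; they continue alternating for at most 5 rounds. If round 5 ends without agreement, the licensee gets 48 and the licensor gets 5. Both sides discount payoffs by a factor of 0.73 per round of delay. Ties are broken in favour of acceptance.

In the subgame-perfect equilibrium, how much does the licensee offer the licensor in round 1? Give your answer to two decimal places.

Round 5 (the licensee proposes): the licensor gets 5 if talks fail, so the licensee offers 5 and keeps 195.
Round 4 (the licensor proposes): the licensee can get 195 next round, worth 0.73 × 195 = 142.35 now; the licensor offers that and keeps 57.65.
Round 3 (the licensee proposes): the licensor can get 57.65 next round, worth 0.73 × 57.65 = 42.0845 now; the licensee offers that and keeps 157.9155.
Round 2 (the licensor proposes): the licensee can get 157.9155 next round, worth 0.73 × 157.9155 = 115.278315 now; the licensor offers that and keeps 84.721685.
Round 1 (the licensee proposes): the licensor can get 84.721685 next round, worth 0.73 × 84.721685 = 61.84683005 now; the licensee offers that and keeps 138.15316995.

61.85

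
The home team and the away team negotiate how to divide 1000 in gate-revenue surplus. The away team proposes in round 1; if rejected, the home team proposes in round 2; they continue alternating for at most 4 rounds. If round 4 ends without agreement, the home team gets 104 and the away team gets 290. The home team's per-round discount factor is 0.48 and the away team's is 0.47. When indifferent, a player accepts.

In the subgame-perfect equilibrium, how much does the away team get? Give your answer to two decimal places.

668.72

Round 4 (the home team proposes): the away team gets 290 if talks fail, so the home team offers 290 and keeps 710.
Round 3 (the away team proposes): the home team can get 710 next round, worth 0.48 × 710 = 340.8 now, so the away team offers 340.8, keeping 659.2.
Round 2 (the home team proposes): the away team can get 659.2 next round, worth 0.47 × 659.2 = 309.824 now, so the home team offers 309.824, keeping 690.176.
Round 1 (the away team proposes): the home team can get 690.176 next round, worth 0.48 × 690.176 = 331.28448 now. The away team offers 331.28448 and keeps 1000 − 331.28448 = 668.71552.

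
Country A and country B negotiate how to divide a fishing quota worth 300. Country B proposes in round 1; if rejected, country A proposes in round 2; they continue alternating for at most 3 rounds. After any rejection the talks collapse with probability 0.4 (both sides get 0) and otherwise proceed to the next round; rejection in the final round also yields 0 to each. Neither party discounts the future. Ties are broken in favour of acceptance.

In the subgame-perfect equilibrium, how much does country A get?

72

Round 3 (country B proposes): rejection yields 0 for country A; country B offers 0 and keeps 300.
Round 2 (country A proposes): rejecting gives country B an expected 0.6 × 300 = 180; country A offers that and keeps 120.
Round 1 (country B proposes): rejecting gives country A an expected 0.6 × 120 = 72. Country B offers 72 and keeps 300 − 72 = 228.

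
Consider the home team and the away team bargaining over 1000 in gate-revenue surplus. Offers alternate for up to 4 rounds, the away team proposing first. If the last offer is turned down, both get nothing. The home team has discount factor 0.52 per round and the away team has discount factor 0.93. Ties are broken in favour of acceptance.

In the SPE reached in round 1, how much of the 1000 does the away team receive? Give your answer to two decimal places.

Solve by backward induction from round 4.
Round 4 (the home team proposes): the away team will accept anything ≥ 0, so the home team offers 0 and keeps 1000.
Round 3 (the away team proposes): the home team can get 1000 next round, worth 0.52 × 1000 = 520 now, so the away team offers 520, keeping 480.
Round 2 (the home team proposes): the away team can get 480 next round, worth 0.93 × 480 = 446.4 now; the home team offers that and keeps 553.6.
Round 1 (the away team proposes): the home team can get 553.6 next round, worth 0.52 × 553.6 = 287.872 now; the away team offers that and keeps 712.128.

712.13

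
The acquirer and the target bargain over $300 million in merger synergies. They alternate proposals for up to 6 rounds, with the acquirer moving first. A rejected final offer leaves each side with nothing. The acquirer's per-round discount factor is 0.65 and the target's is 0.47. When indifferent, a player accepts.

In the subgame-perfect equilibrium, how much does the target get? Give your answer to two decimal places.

77.59

Round 6 (the target proposes): the acquirer will accept anything ≥ 0, so the target offers 0 and keeps 300.
Round 5 (the acquirer proposes): the target can get 300 next round, worth 0.47 × 300 = 141 now, so the acquirer offers 141, keeping 159.
Round 4 (the target proposes): the acquirer can get 159 next round, worth 0.65 × 159 = 103.35 now. The target offers 103.35 and keeps 300 − 103.35 = 196.65.
Round 3 (the acquirer proposes): the target can get 196.65 next round, worth 0.47 × 196.65 = 92.4255 now; the acquirer offers that and keeps 207.5745.
Round 2 (the target proposes): the acquirer can get 207.5745 next round, worth 0.65 × 207.5745 = 134.923425 now; the target offers that and keeps 165.076575.
Round 1 (the acquirer proposes): the target can get 165.076575 next round, worth 0.47 × 165.076575 = 77.58599025 now. The acquirer offers 77.58599025 and keeps 300 − 77.58599025 = 222.41400975.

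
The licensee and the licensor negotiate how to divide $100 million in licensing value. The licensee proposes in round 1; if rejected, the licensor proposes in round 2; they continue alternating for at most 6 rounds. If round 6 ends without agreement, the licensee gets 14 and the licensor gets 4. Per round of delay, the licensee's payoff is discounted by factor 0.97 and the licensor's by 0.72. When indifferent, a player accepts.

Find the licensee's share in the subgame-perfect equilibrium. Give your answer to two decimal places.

66.13

Round 6 (the licensor proposes): the licensee gets 14 if talks fail, so the licensor offers 14 and keeps 86.
Round 5 (the licensee proposes): the licensor can get 86 next round, worth 0.72 × 86 = 61.92 now; the licensee offers that and keeps 38.08.
Round 4 (the licensor proposes): the licensee can get 38.08 next round, worth 0.97 × 38.08 = 36.9376 now; the licensor offers that and keeps 63.0624.
Round 3 (the licensee proposes): the licensor can get 63.0624 next round, worth 0.72 × 63.0624 = 45.404928 now; the licensee offers that and keeps 54.595072.
Round 2 (the licensor proposes): the licensee can get 54.595072 next round, worth 0.97 × 54.595072 = 52.95721984 now. The licensor offers 52.95721984 and keeps 100 − 52.95721984 = 47.04278016.
Round 1 (the licensee proposes): the licensor can get 47.04278016 next round, worth 0.72 × 47.04278016 = 33.8708017152 now. The licensee offers 33.8708017152 and keeps 100 − 33.8708017152 = 66.1291982848.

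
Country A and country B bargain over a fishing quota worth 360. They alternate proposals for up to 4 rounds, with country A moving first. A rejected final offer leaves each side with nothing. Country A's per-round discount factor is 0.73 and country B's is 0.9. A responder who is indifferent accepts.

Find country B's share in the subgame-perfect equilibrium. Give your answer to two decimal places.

300.35

Round 4 (country B proposes): rejection yields 0 for country A; country B offers 0 and keeps 360.
Round 3 (country A proposes): country B can get 360 next round, worth 0.9 × 360 = 324 now; country A offers that and keeps 36.
Round 2 (country B proposes): country A can get 36 next round, worth 0.73 × 36 = 26.28 now, so country B offers 26.28, keeping 333.72.
Round 1 (country A proposes): country B can get 333.72 next round, worth 0.9 × 333.72 = 300.348 now. Country A offers 300.348 and keeps 360 − 300.348 = 59.652.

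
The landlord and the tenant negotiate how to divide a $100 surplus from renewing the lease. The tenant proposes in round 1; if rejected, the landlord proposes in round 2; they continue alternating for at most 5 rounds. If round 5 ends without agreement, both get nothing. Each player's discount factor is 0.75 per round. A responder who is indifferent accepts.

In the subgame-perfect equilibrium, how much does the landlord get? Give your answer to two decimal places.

By backward induction:
Round 5 (the tenant proposes): the landlord will accept anything ≥ 0, so the tenant offers 0 and keeps 100.
Round 4 (the landlord proposes): the tenant can get 100 next round, worth 0.75 × 100 = 75 now, so the landlord offers 75, keeping 25.
Round 3 (the tenant proposes): the landlord can get 25 next round, worth 0.75 × 25 = 18.75 now, so the tenant offers 18.75, keeping 81.25.
Round 2 (the landlord proposes): the tenant can get 81.25 next round, worth 0.75 × 81.25 = 60.9375 now; the landlord offers that and keeps 39.0625.
Round 1 (the tenant proposes): the landlord can get 39.0625 next round, worth 0.75 × 39.0625 = 29.296875 now; the tenant offers that and keeps 70.703125.

29.30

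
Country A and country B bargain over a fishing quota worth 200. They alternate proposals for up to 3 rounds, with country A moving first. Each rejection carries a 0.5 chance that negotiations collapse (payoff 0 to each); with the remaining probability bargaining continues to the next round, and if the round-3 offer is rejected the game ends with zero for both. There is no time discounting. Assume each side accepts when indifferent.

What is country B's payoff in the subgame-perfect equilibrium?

50

By backward induction:
Round 3 (country A proposes): country B will accept anything ≥ 0, so country A offers 0 and keeps 200.
Round 2 (country B proposes): rejecting gives country A an expected 0.5 × 200 = 100, so country B offers 100, keeping 100.
Round 1 (country A proposes): rejecting gives country B an expected 0.5 × 100 = 50, so country A offers 50, keeping 150.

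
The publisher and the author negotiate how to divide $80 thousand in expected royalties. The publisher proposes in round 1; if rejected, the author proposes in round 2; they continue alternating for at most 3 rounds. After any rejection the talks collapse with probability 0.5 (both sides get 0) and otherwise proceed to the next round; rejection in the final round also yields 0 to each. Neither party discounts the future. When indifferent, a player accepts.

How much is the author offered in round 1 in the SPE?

Round 3 (the publisher proposes): the author will accept anything ≥ 0, so the publisher offers 0 and keeps 80.
Round 2 (the author proposes): rejecting gives the publisher an expected 0.5 × 80 = 40. The author offers 40 and keeps 80 − 40 = 40.
Round 1 (the publisher proposes): rejecting gives the author an expected 0.5 × 40 = 20; the publisher offers that and keeps 60.

20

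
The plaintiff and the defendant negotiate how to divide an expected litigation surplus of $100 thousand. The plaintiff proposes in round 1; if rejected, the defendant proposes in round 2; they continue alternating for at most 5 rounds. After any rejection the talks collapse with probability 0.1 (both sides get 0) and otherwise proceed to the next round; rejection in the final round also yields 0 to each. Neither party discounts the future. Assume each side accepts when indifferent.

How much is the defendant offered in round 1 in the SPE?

16.29

Round 5 (the plaintiff proposes): the defendant will accept anything ≥ 0, so the plaintiff offers 0 and keeps 100.
Round 4 (the defendant proposes): rejecting gives the plaintiff an expected 0.9 × 100 = 90. The defendant offers 90 and keeps 100 − 90 = 10.
Round 3 (the plaintiff proposes): rejecting gives the defendant an expected 0.9 × 10 = 9. The plaintiff offers 9 and keeps 100 − 9 = 91.
Round 2 (the defendant proposes): rejecting gives the plaintiff an expected 0.9 × 91 = 81.9, so the defendant offers 81.9, keeping 18.1.
Round 1 (the plaintiff proposes): rejecting gives the defendant an expected 0.9 × 18.1 = 16.29. The plaintiff offers 16.29 and keeps 100 − 16.29 = 83.71.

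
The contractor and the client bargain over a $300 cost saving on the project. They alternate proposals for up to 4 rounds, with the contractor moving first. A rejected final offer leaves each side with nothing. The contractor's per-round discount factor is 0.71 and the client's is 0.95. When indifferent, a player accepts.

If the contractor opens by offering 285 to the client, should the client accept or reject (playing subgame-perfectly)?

Accept

Work out the client's continuation value if the offer is rejected.
Round 4 (the client proposes): the contractor will accept anything ≥ 0, so the client offers 0 and keeps 300.
Round 3 (the contractor proposes): the client can get 300 next round, worth 0.95 × 300 = 285 now, so the contractor offers 285, keeping 15.
Round 2 (the client proposes): the contractor can get 15 next round, worth 0.71 × 15 = 10.65 now. The client offers 10.65 and keeps 300 − 10.65 = 289.35.
So by rejecting in round 1, the client gets 289.35 next round, worth 0.95 × 289.35 = 274.8825 now.
Offer 285 ≥ 274.8825, so the client accepts.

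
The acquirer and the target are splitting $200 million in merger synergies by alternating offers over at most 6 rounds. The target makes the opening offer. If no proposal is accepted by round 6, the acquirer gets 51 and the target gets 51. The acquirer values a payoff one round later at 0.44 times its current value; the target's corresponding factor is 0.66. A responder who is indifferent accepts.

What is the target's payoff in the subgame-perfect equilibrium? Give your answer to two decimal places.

155.86

By backward induction:
Round 6 (the acquirer proposes): the target gets 51 if talks fail, so the acquirer offers 51 and keeps 149.
Round 5 (the target proposes): the acquirer can get 149 next round, worth 0.44 × 149 = 65.56 now; the target offers that and keeps 134.44.
Round 4 (the acquirer proposes): the target can get 134.44 next round, worth 0.66 × 134.44 = 88.7304 now. The acquirer offers 88.7304 and keeps 200 − 88.7304 = 111.2696.
Round 3 (the target proposes): the acquirer can get 111.2696 next round, worth 0.44 × 111.2696 = 48.958624 now. The target offers 48.958624 and keeps 200 − 48.958624 = 151.041376.
Round 2 (the acquirer proposes): the target can get 151.041376 next round, worth 0.66 × 151.041376 = 99.68730816 now. The acquirer offers 99.68730816 and keeps 200 − 99.68730816 = 100.31269184.
Round 1 (the target proposes): the acquirer can get 100.31269184 next round, worth 0.44 × 100.31269184 = 44.1375844096 now; the target offers that and keeps 155.8624155904.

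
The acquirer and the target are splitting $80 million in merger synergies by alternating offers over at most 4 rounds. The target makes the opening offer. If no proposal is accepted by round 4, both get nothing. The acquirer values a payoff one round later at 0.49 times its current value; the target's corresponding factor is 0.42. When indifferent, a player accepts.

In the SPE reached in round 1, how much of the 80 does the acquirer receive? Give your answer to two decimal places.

30.80

Round 4 (the acquirer proposes): rejection yields 0 for the target; the acquirer offers 0 and keeps 80.
Round 3 (the target proposes): the acquirer can get 80 next round, worth 0.49 × 80 = 39.2 now, so the target offers 39.2, keeping 40.8.
Round 2 (the acquirer proposes): the target can get 40.8 next round, worth 0.42 × 40.8 = 17.136 now, so the acquirer offers 17.136, keeping 62.864.
Round 1 (the target proposes): the acquirer can get 62.864 next round, worth 0.49 × 62.864 = 30.80336 now, so the target offers 30.80336, keeping 49.19664.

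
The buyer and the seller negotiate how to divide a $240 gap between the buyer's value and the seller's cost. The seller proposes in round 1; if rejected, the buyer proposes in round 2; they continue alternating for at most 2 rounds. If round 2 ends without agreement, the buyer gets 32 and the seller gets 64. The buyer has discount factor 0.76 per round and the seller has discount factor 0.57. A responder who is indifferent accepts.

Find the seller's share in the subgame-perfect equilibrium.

Round 2 (the buyer proposes): the seller gets 64 if talks fail, so the buyer offers 64 and keeps 176.
Round 1 (the seller proposes): the buyer can get 176 next round, worth 0.76 × 176 = 133.76 now; the seller offers that and keeps 106.24.

106.24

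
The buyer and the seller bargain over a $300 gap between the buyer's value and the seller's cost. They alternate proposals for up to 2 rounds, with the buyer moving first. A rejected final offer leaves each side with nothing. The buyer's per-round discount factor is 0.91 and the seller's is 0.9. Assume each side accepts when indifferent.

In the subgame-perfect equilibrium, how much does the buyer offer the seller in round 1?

270

Round 2 (the seller proposes): rejection yields 0 for the buyer; the seller offers 0 and keeps 300.
Round 1 (the buyer proposes): the seller can get 300 next round, worth 0.9 × 300 = 270 now, so the buyer offers 270, keeping 30.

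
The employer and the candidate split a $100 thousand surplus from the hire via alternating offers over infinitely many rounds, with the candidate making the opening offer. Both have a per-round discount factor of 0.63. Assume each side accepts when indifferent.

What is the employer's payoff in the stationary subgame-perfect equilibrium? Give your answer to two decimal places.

38.65

In a stationary SPE each proposer offers the other exactly their discounted continuation value.
If the candidate keeps x when proposing and the employer keeps y when proposing, then x = 100 − 0.63y and y = 100 − 0.63x.
Solving: x = 100(1 − 0.63) / (1 − 0.63·0.63) = 37 / 0.6031 ≈ 61.3497.
The employer gets 100 − 61.3497 ≈ 38.6503.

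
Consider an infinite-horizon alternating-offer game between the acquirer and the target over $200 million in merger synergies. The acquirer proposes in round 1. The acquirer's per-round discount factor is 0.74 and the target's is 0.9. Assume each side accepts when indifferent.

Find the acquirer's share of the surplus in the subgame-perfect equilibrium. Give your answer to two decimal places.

59.88

Let x be the acquirer's share when the acquirer proposes and y be the target's share when the target proposes.
The target accepts iff offered ≥ 0.9·y, so x = 200 − 0.9y. Symmetrically y = 200 − 0.74x.
Substituting: x = 200 − 0.9(200 − 0.74x), giving x(1 − 0.74·0.9) = 200(1 − 0.9).
So x = 200 × 0.1 / 0.334 ≈ 59.8802, and the target receives 200 − x ≈ 140.1198.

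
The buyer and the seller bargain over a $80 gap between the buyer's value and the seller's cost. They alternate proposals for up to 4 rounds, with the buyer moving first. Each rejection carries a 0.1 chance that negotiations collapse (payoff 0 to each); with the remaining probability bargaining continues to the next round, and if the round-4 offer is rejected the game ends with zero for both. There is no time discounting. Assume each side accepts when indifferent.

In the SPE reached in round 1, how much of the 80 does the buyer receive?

14.48

By backward induction:
Round 4 (the seller proposes): rejection yields 0 for the buyer; the seller offers 0 and keeps 80.
Round 3 (the buyer proposes): rejecting gives the seller an expected 0.9 × 80 = 72. The buyer offers 72 and keeps 80 − 72 = 8.
Round 2 (the seller proposes): rejecting gives the buyer an expected 0.9 × 8 = 7.2. The seller offers 7.2 and keeps 80 − 7.2 = 72.8.
Round 1 (the buyer proposes): rejecting gives the seller an expected 0.9 × 72.8 = 65.52; the buyer offers that and keeps 14.48.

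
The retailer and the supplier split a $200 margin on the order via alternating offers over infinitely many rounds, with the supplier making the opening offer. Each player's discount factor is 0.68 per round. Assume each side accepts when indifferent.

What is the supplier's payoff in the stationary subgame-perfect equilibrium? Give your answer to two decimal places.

119.05

Let x be the supplier's share when the supplier proposes and y be the retailer's share when the retailer proposes.
The retailer accepts iff offered ≥ 0.68·y, so x = 200 − 0.68y. Symmetrically y = 200 − 0.68x.
Substituting: x = 200 − 0.68(200 − 0.68x), giving x(1 − 0.68·0.68) = 200(1 − 0.68).
So x = 200 × 0.32 / 0.5376 ≈ 119.0476, and the retailer receives 200 − x ≈ 80.9524.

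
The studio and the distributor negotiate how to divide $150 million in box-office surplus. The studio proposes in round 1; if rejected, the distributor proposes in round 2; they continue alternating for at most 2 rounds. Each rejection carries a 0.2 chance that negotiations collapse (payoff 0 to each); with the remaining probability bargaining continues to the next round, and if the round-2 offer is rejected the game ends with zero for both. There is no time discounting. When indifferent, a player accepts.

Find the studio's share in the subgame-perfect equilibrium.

30

Round 2 (the distributor proposes): the studio will accept anything ≥ 0, so the distributor offers 0 and keeps 150.
Round 1 (the studio proposes): rejecting gives the distributor an expected 0.8 × 150 = 120. The studio offers 120 and keeps 150 − 120 = 30.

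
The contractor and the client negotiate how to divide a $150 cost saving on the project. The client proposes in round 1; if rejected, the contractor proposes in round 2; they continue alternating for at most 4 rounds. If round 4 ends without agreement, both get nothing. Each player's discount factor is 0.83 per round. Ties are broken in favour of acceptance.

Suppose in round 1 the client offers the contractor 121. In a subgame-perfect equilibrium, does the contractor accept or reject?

Round 4 (the contractor proposes): rejection yields 0 for the client; the contractor offers 0 and keeps 150.
Round 3 (the client proposes): the contractor can get 150 next round, worth 0.83 × 150 = 124.5 now, so the client offers 124.5, keeping 25.5.
Round 2 (the contractor proposes): the client can get 25.5 next round, worth 0.83 × 25.5 = 21.165 now, so the contractor offers 21.165, keeping 128.835.
So by rejecting in round 1, the contractor gets 128.835 next round, worth 0.83 × 128.835 = 106.93305 now.
Offer 121 ≥ 106.93305, so the contractor accepts.

Accept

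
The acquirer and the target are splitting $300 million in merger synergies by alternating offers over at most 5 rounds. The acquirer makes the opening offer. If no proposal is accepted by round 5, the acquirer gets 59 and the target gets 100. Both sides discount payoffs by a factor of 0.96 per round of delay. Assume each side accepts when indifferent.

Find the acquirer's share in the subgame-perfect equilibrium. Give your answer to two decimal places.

192.93

Round 5 (the acquirer proposes): the target gets 100 if talks fail, so the acquirer offers 100 and keeps 200.
Round 4 (the target proposes): the acquirer can get 200 next round, worth 0.96 × 200 = 192 now; the target offers that and keeps 108.
Round 3 (the acquirer proposes): the target can get 108 next round, worth 0.96 × 108 = 103.68 now, so the acquirer offers 103.68, keeping 196.32.
Round 2 (the target proposes): the acquirer can get 196.32 next round, worth 0.96 × 196.32 = 188.4672 now; the target offers that and keeps 111.5328.
Round 1 (the acquirer proposes): the target can get 111.5328 next round, worth 0.96 × 111.5328 = 107.071488 now, so the acquirer offers 107.071488, keeping 192.928512.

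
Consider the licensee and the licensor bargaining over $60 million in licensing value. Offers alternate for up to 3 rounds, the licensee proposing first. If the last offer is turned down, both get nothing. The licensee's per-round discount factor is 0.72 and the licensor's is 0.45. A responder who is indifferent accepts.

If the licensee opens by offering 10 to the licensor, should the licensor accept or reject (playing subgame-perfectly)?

Round 3 (the licensee proposes): rejection yields 0 for the licensor; the licensee offers 0 and keeps 60.
Round 2 (the licensor proposes): the licensee can get 60 next round, worth 0.72 × 60 = 43.2 now; the licensor offers that and keeps 16.8.
So by rejecting in round 1, the licensor gets 16.8 next round, worth 0.45 × 16.8 = 7.56 now.
Offer 10 ≥ 7.56, so the licensor accepts.

Accept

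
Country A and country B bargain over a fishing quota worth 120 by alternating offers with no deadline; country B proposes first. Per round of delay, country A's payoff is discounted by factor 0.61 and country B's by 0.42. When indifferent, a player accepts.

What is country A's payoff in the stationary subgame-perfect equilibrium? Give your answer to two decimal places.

57.08

Let x be country B's share when country B proposes and y be country A's share when country A proposes.
Country A accepts iff offered ≥ 0.61·y, so x = 120 − 0.61y. Symmetrically y = 120 − 0.42x.
Substituting: x = 120 − 0.61(120 − 0.42x), giving x(1 − 0.42·0.61) = 120(1 − 0.61).
So x = 120 × 0.39 / 0.7438 ≈ 62.9201, and country A receives 120 − x ≈ 57.0799.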